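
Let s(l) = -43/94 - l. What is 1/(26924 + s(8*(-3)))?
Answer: 94/2533069 ≈ 3.7109e-5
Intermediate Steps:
s(l) = -43/94 - l (s(l) = -43*1/94 - l = -43/94 - l)
1/(26924 + s(8*(-3))) = 1/(26924 + (-43/94 - 8*(-3))) = 1/(26924 + (-43/94 - 1*(-24))) = 1/(26924 + (-43/94 + 24)) = 1/(26924 + 2213/94) = 1/(2533069/94) = 94/2533069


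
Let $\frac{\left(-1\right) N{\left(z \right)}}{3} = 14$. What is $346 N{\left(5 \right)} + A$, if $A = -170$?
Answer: $-14702$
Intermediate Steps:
$N{\left(z \right)} = -42$ ($N{\left(z \right)} = \left(-3\right) 14 = -42$)
$346 N{\left(5 \right)} + A = 346 \left(-42\right) - 170 = -14532 - 170 = -14702$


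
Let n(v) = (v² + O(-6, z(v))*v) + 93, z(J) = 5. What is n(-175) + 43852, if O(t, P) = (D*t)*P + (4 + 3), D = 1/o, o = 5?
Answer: 74395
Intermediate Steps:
D = ⅕ (D = 1/5 = ⅕ ≈ 0.20000)
O(t, P) = 7 + P*t/5 (O(t, P) = (t/5)*P + (4 + 3) = P*t/5 + 7 = 7 + P*t/5)
n(v) = 93 + v + v² (n(v) = (v² + (7 + (⅕)*5*(-6))*v) + 93 = (v² + (7 - 6)*v) + 93 = (v² + 1*v) + 93 = (v² + v) + 93 = (v + v²) + 93 = 93 + v + v²)
n(-175) + 43852 = (93 - 175 + (-175)²) + 43852 = (93 - 175 + 30625) + 43852 = 30543 + 43852 = 74395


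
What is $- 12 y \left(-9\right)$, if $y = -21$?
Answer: $-2268$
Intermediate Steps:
$- 12 y \left(-9\right) = \left(-12\right) \left(-21\right) \left(-9\right) = 252 \left(-9\right) = -2268$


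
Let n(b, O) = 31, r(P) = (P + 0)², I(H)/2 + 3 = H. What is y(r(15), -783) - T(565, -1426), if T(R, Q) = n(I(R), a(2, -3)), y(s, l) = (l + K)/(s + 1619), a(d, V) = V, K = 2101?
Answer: -27923/922 ≈ -30.285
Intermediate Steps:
I(H) = -6 + 2*H
r(P) = P²
y(s, l) = (2101 + l)/(1619 + s) (y(s, l) = (l + 2101)/(s + 1619) = (2101 + l)/(1619 + s))
T(R, Q) = 31
y(r(15), -783) - T(565, -1426) = (2101 - 783)/(1619 + 15²) - 1*31 = 1318/(1619 + 225) - 31 = 1318/1844 - 31 = (1/1844)*1318 - 31 = 659/922 - 31 = -27923/922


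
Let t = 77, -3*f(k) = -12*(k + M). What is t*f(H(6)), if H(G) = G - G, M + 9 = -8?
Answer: -5236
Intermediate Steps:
M = -17 (M = -9 - 8 = -17)
H(G) = 0
f(k) = -68 + 4*k (f(k) = -(-4)*(k - 17) = -(-4)*(-17 + k) = -(204 - 12*k)/3 = -68 + 4*k)
t*f(H(6)) = 77*(-68 + 4*0) = 77*(-68 + 0) = 77*(-68) = -5236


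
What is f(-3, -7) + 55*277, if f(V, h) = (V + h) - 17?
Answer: 15208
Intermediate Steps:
f(V, h) = -17 + V + h
f(-3, -7) + 55*277 = (-17 - 3 - 7) + 55*277 = -27 + 15235 = 15208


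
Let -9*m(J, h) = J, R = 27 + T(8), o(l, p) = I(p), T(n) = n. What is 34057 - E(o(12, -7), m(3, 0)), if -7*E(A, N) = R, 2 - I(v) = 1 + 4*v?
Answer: 34062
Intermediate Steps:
I(v) = 1 - 4*v (I(v) = 2 - (1 + 4*v) = 2 + (-1 - 4*v) = 1 - 4*v)
o(l, p) = 1 - 4*p
R = 35 (R = 27 + 8 = 35)
m(J, h) = -J/9
E(A, N) = -5 (E(A, N) = -1/7*35 = -5)
34057 - E(o(12, -7), m(3, 0)) = 34057 - 1*(-5) = 34057 + 5 = 34062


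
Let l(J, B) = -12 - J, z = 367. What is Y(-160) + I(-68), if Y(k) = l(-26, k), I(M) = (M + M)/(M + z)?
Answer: 4050/299 ≈ 13.545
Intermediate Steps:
I(M) = 2*M/(367 + M) (I(M) = (M + M)/(M + 367) = (2*M)/(367 + M) = 2*M/(367 + M))
Y(k) = 14 (Y(k) = -12 - 1*(-26) = -12 + 26 = 14)
Y(-160) + I(-68) = 14 + 2*(-68)/(367 - 68) = 14 + 2*(-68)/299 = 14 + 2*(-68)*(1/299) = 14 - 136/299 = 4050/299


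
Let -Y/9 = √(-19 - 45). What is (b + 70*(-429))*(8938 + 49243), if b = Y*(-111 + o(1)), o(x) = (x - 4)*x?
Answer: -1747175430 + 477549648*I ≈ -1.7472e+9 + 4.7755e+8*I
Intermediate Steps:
Y = -72*I (Y = -9*√(-19 - 45) = -72*I ≈ -72.0*I)
o(x) = x*(-4 + x) (o(x) = (-4 + x)*x = x*(-4 + x))
b = 8208*I (b = (-72*I)*(-111 + 1*(-4 + 1)) = (-72*I)*(-111 + 1*(-3)) = (-72*I)*(-111 - 3) = -72*I*(-114) = 8208*I ≈ 8208.0*I)
(b + 70*(-429))*(8938 + 49243) = (8208*I + 70*(-429))*(8938 + 49243) = (8208*I - 30030)*58181 = (-30030 + 8208*I)*58181 = -1747175430 + 477549648*I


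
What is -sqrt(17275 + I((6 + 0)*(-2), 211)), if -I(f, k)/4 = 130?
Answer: -sqrt(16755) ≈ -129.44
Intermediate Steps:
I(f, k) = -520 (I(f, k) = -4*130 = -520)
-sqrt(17275 + I((6 + 0)*(-2), 211)) = -sqrt(17275 - 520) = -sqrt(16755)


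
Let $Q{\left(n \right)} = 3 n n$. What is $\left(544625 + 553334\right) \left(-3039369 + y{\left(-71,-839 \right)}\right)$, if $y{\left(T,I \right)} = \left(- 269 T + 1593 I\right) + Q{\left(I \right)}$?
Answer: $-2464955285606$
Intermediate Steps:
$Q{\left(n \right)} = 3 n^{2}$
$y{\left(T,I \right)} = - 269 T + 3 I^{2} + 1593 I$ ($y{\left(T,I \right)} = \left(- 269 T + 1593 I\right) + 3 I^{2} = - 269 T + 3 I^{2} + 1593 I$)
$\left(544625 + 553334\right) \left(-3039369 + y{\left(-71,-839 \right)}\right) = \left(544625 + 553334\right) \left(-3039369 + \left(\left(-269\right) \left(-71\right) + 3 \left(-839\right)^{2} + 1593 \left(-839\right)\right)\right) = 1097959 \left(-3039369 + \left(19099 + 3 \cdot 703921 - 1336527\right)\right) = 1097959 \left(-3039369 + \left(19099 + 2111763 - 1336527\right)\right) = 1097959 \left(-3039369 + 794335\right) = 1097959 \left(-2245034\right) = -2464955285606$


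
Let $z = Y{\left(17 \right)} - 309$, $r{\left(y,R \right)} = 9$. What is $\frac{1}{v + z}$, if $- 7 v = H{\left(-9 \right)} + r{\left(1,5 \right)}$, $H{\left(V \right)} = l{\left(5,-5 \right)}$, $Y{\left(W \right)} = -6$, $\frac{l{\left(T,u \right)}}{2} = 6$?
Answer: $- \frac{1}{318} \approx -0.0031447$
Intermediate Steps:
$l{\left(T,u \right)} = 12$ ($l{\left(T,u \right)} = 2 \cdot 6 = 12$)
$H{\left(V \right)} = 12$
$z = -315$ ($z = -6 - 309 = -315$)
$v = -3$ ($v = - \frac{12 + 9}{7} = \left(- \frac{1}{7}\right) 21 = -3$)
$\frac{1}{v + z} = \frac{1}{-3 - 315} = \frac{1}{-318} = - \frac{1}{318}$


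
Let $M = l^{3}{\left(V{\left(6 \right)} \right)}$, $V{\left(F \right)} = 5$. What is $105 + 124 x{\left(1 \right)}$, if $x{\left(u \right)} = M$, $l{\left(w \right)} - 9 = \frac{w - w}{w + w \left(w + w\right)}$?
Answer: $90501$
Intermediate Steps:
$l{\left(w \right)} = 9$ ($l{\left(w \right)} = 9 + \frac{w - w}{w + w \left(w + w\right)} = 9 + \frac{0}{w + w 2 w} = 9 + \frac{0}{w + 2 w^{2}} = 9 + 0 = 9$)
$M = 729$ ($M = 9^{3} = 729$)
$x{\left(u \right)} = 729$
$105 + 124 x{\left(1 \right)} = 105 + 124 \cdot 729 = 105 + 90396 = 90501$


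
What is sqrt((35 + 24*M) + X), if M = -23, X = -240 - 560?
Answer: I*sqrt(1317) ≈ 36.29*I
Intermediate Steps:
X = -800
sqrt((35 + 24*M) + X) = sqrt((35 + 24*(-23)) - 800) = sqrt((35 - 552) - 800) = sqrt(-517 - 800) = sqrt(-1317) = I*sqrt(1317)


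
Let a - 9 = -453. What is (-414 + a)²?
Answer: 736164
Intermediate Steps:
a = -444 (a = 9 - 453 = -444)
(-414 + a)² = (-414 - 444)² = (-858)² = 736164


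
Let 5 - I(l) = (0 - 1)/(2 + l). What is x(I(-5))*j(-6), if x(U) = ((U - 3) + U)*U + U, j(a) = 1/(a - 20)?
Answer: -154/117 ≈ -1.3162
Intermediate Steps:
j(a) = 1/(-20 + a)
I(l) = 5 + 1/(2 + l) (I(l) = 5 - (0 - 1)/(2 + l) = 5 - (-1)/(2 + l) = 5 + 1/(2 + l))
x(U) = U + U*(-3 + 2*U) (x(U) = ((-3 + U) + U)*U + U = (-3 + 2*U)*U + U = U*(-3 + 2*U) + U = U + U*(-3 + 2*U))
x(I(-5))*j(-6) = (2*((11 + 5*(-5))/(2 - 5))*(-1 + (11 + 5*(-5))/(2 - 5)))/(-20 - 6) = (2*((11 - 25)/(-3))*(-1 + (11 - 25)/(-3)))/(-26) = (2*(-⅓*(-14))*(-1 - ⅓*(-14)))*(-1/26) = (2*(14/3)*(-1 + 14/3))*(-1/26) = (2*(14/3)*(11/3))*(-1/26) = (308/9)*(-1/26) = -154/117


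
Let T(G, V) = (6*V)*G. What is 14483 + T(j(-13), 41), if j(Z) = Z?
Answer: 11285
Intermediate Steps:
T(G, V) = 6*G*V
14483 + T(j(-13), 41) = 14483 + 6*(-13)*41 = 14483 - 3198 = 11285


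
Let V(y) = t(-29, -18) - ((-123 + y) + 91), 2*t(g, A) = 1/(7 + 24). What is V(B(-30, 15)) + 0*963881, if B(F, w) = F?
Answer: 3845/62 ≈ 62.016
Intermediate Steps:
t(g, A) = 1/62 (t(g, A) = 1/(2*(7 + 24)) = (½)/31 = (½)*(1/31) = 1/62)
V(y) = 1985/62 - y (V(y) = 1/62 - ((-123 + y) + 91) = 1/62 - (-32 + y) = 1/62 + (32 - y) = 1985/62 - y)
V(B(-30, 15)) + 0*963881 = (1985/62 - 1*(-30)) + 0*963881 = (1985/62 + 30) + 0 = 3845/62 + 0 = 3845/62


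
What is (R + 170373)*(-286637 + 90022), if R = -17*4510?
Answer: -18423415345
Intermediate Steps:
R = -76670
(R + 170373)*(-286637 + 90022) = (-76670 + 170373)*(-286637 + 90022) = 93703*(-196615) = -18423415345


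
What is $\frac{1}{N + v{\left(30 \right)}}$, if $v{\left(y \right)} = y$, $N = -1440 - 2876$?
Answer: $- \frac{1}{4286} \approx -0.00023332$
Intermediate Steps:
$N = -4316$ ($N = -1440 - 2876 = -4316$)
$\frac{1}{N + v{\left(30 \right)}} = \frac{1}{-4316 + 30} = \frac{1}{-4286} = - \frac{1}{4286}$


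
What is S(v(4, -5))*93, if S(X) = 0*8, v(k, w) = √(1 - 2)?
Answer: 0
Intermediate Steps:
v(k, w) = I (v(k, w) = √(-1) = I)
S(X) = 0
S(v(4, -5))*93 = 0*93 = 0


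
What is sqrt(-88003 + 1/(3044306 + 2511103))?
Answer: I*sqrt(2715998673542644434)/5555409 ≈ 296.65*I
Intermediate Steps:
sqrt(-88003 + 1/(3044306 + 2511103)) = sqrt(-88003 + 1/5555409) = sqrt(-488892658226/5555409) = I*sqrt(2715998673542644434)/5555409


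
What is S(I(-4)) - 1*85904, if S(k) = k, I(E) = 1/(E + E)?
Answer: -687233/8 ≈ -85904.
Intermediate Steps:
I(E) = 1/(2*E)
S(I(-4)) - 1*85904 = (½)/(-4) - 1*85904 = (½)*(-¼) - 85904 = -⅛ - 85904 = -687233/8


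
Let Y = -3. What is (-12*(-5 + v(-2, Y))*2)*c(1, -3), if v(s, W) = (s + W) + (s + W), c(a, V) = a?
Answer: 360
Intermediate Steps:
v(s, W) = 2*W + 2*s (v(s, W) = (W + s) + (W + s) = 2*W + 2*s)
(-12*(-5 + v(-2, Y))*2)*c(1, -3) = -12*(-5 + (2*(-3) + 2*(-2)))*2*1 = -12*(-5 + (-6 - 4))*2*1 = -12*(-5 - 10)*2*1 = -(-180)*2*1 = -12*(-30)*1 = 360*1 = 360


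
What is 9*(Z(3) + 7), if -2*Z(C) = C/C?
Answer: 117/2 ≈ 58.500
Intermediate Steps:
Z(C) = -1/2 (Z(C) = -C/(2*C) = -1/2*1 = -1/2)
9*(Z(3) + 7) = 9*(-1/2 + 7) = 9*(13/2) = 117/2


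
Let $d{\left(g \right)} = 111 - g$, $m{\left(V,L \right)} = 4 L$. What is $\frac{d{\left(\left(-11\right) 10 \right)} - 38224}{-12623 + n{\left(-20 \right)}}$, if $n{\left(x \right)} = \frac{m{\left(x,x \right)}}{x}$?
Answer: $\frac{38003}{12619} \approx 3.0116$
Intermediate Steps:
$n{\left(x \right)} = 4$ ($n{\left(x \right)} = \frac{4 x}{x} = 4$)
$\frac{d{\left(\left(-11\right) 10 \right)} - 38224}{-12623 + n{\left(-20 \right)}} = \frac{\left(111 - \left(-11\right) 10\right) - 38224}{-12623 + 4} = \frac{\left(111 - -110\right) - 38224}{-12619} = \left(\left(111 + 110\right) - 38224\right) \left(- \frac{1}{12619}\right) = \left(221 - 38224\right) \left(- \frac{1}{12619}\right) = \left(-38003\right) \left(- \frac{1}{12619}\right) = \frac{38003}{12619}$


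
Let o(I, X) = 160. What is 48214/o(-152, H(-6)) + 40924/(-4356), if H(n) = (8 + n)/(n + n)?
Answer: 25434043/87120 ≈ 291.94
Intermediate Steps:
H(n) = (8 + n)/(2*n) (H(n) = (8 + n)/((2*n)) = (8 + n)*(1/(2*n)) = (8 + n)/(2*n))
48214/o(-152, H(-6)) + 40924/(-4356) = 48214/160 + 40924/(-4356) = 48214*(1/160) + 40924*(-1/4356) = 24107/80 - 10231/1089 = 25434043/87120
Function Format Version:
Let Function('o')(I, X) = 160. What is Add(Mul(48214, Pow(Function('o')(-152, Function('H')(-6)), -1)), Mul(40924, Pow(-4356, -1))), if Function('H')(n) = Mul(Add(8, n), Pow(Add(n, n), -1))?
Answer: Rational(25434043, 87120) ≈ 291.94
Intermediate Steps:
Function('H')(n) = Mul(Rational(1, 2), Pow(n, -1), Add(8, n)) (Function('H')(n) = Mul(Add(8, n), Pow(Mul(2, n), -1)) = Mul(Add(8, n), Mul(Rational(1, 2), Pow(n, -1))) = Mul(Rational(1, 2), Pow(n, -1), Add(8, n)))
Add(Mul(48214, Pow(Function('o')(-152, Function('H')(-6)), -1)), Mul(40924, Pow(-4356, -1))) = Add(Mul(48214, Pow(160, -1)), Mul(40924, Pow(-4356, -1))) = Add(Mul(48214, Rational(1, 160)), Mul(40924, Rational(-1, 4356))) = Add(Rational(24107, 80), Rational(-10231, 1089)) = Rational(25434043, 87120)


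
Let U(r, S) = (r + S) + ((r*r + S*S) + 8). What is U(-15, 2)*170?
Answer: 38080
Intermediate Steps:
U(r, S) = 8 + S + r + S² + r² (U(r, S) = (S + r) + ((r² + S²) + 8) = (S + r) + ((S² + r²) + 8) = (S + r) + (8 + S² + r²) = 8 + S + r + S² + r²)
U(-15, 2)*170 = (8 + 2 - 15 + 2² + (-15)²)*170 = (8 + 2 - 15 + 4 + 225)*170 = 224*170 = 38080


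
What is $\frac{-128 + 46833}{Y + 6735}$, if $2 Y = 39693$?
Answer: $\frac{93410}{53163} \approx 1.757$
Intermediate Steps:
$Y = \frac{39693}{2}$ ($Y = \frac{1}{2} \cdot 39693 = \frac{39693}{2} \approx 19847.0$)
$\frac{-128 + 46833}{Y + 6735} = \frac{-128 + 46833}{\frac{39693}{2} + 6735} = \frac{46705}{\frac{53163}{2}} = 46705 \cdot \frac{2}{53163} = \frac{93410}{53163}$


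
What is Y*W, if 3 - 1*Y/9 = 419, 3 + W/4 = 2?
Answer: 14976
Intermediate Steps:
W = -4 (W = -12 + 4*2 = -12 + 8 = -4)
Y = -3744 (Y = 27 - 9*419 = 27 - 3771 = -3744)
Y*W = -3744*(-4) = 14976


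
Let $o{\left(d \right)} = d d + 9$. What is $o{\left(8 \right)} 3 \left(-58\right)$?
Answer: $-12702$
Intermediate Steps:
$o{\left(d \right)} = 9 + d^{2}$ ($o{\left(d \right)} = d^{2} + 9 = 9 + d^{2}$)
$o{\left(8 \right)} 3 \left(-58\right) = \left(9 + 8^{2}\right) 3 \left(-58\right) = \left(9 + 64\right) 3 \left(-58\right) = 73 \cdot 3 \left(-58\right) = 219 \left(-58\right) = -12702$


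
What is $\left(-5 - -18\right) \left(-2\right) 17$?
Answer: $-442$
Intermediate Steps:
$\left(-5 - -18\right) \left(-2\right) 17 = \left(-5 + 18\right) \left(-2\right) 17 = 13 \left(-2\right) 17 = \left(-26\right) 17 = -442$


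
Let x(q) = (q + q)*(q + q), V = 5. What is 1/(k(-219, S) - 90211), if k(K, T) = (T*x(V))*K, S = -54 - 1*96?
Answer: 1/3194789 ≈ 3.1301e-7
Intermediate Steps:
x(q) = 4*q² (x(q) = (2*q)*(2*q) = 4*q²)
S = -150 (S = -54 - 96 = -150)
k(K, T) = 100*K*T (k(K, T) = (T*(4*5²))*K = (T*(4*25))*K = (T*100)*K = (100*T)*K = 100*K*T)
1/(k(-219, S) - 90211) = 1/(100*(-219)*(-150) - 90211) = 1/(3285000 - 90211) = 1/3194789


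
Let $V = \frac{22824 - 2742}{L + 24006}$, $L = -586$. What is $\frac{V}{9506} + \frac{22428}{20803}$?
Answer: $\frac{2496787534203}{2315691353780} \approx 1.0782$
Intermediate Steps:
$V = \frac{10041}{11710}$ ($V = \frac{22824 - 2742}{-586 + 24006} = \frac{20082}{23420} = 20082 \cdot \frac{1}{23420} = \frac{10041}{11710} \approx 0.85747$)
$\frac{V}{9506} + \frac{22428}{20803} = \frac{10041}{11710 \cdot 9506} + \frac{22428}{20803} = \frac{10041}{11710} \cdot \frac{1}{9506} + 22428 \cdot \frac{1}{20803} = \frac{10041}{111315260} + \frac{22428}{20803} = \frac{2496787534203}{2315691353780}$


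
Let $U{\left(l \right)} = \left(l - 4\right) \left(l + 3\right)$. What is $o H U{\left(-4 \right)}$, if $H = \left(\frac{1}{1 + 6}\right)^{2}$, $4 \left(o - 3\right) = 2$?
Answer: $\frac{4}{7} \approx 0.57143$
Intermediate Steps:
$o = \frac{7}{2}$ ($o = 3 + \frac{1}{4} \cdot 2 = 3 + \frac{1}{2} = \frac{7}{2} \approx 3.5$)
$U{\left(l \right)} = \left(-4 + l\right) \left(3 + l\right)$
$H = \frac{1}{49}$ ($H = \left(\frac{1}{7}\right)^{2} = \frac{1}{49} \approx 0.020408$)
$o H U{\left(-4 \right)} = \frac{7}{2} \cdot \frac{1}{49} \left(-12 + \left(-4\right)^{2} - -4\right) = \frac{-12 + 16 + 4}{14} = \frac{1}{14} \cdot 8 = \frac{4}{7}$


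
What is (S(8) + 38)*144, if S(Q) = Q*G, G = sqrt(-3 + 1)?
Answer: 5472 + 1152*I*sqrt(2) ≈ 5472.0 + 1629.2*I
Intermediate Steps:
G = I*sqrt(2) (G = sqrt(-2) = I*sqrt(2) ≈ 1.4142*I)
S(Q) = I*Q*sqrt(2) (S(Q) = Q*(I*sqrt(2)) = I*Q*sqrt(2))
(S(8) + 38)*144 = (I*8*sqrt(2) + 38)*144 = (8*I*sqrt(2) + 38)*144 = (38 + 8*I*sqrt(2))*144 = 5472 + 1152*I*sqrt(2)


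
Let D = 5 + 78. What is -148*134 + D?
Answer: -19749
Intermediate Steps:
D = 83
-148*134 + D = -148*134 + 83 = -19832 + 83 = -19749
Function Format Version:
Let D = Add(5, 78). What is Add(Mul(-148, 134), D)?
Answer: -19749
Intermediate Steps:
D = 83
Add(Mul(-148, 134), D) = Add(Mul(-148, 134), 83) = Add(-19832, 83) = -19749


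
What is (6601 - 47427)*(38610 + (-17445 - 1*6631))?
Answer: -593365084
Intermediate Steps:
(6601 - 47427)*(38610 + (-17445 - 1*6631)) = -40826*(38610 + (-17445 - 6631)) = -40826*(38610 - 24076) = -40826*14534 = -593365084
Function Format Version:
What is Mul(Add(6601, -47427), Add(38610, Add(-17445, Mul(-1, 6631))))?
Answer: -593365084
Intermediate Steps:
Mul(Add(6601, -47427), Add(38610, Add(-17445, Mul(-1, 6631)))) = Mul(-40826, Add(38610, Add(-17445, -6631))) = Mul(-40826, Add(38610, -24076)) = Mul(-40826, 14534) = -593365084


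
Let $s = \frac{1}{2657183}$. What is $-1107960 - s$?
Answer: $- \frac{2944052476681}{2657183} \approx -1.108 \cdot 10^{6}$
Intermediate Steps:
$s = \frac{1}{2657183} \approx 3.7634 \cdot 10^{-7}$
$-1107960 - s = -1107960 - \frac{1}{2657183} = - \frac{2944052476681}{2657183}$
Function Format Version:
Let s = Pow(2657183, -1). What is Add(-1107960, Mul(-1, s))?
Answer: Rational(-2944052476681, 2657183) ≈ -1.1080e+6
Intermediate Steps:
s = Rational(1, 2657183) ≈ 3.7634e-7
Add(-1107960, Mul(-1, s)) = Add(-1107960, Mul(-1, Rational(1, 2657183))) = Add(-1107960, Rational(-1, 2657183)) = Rational(-2944052476681, 2657183)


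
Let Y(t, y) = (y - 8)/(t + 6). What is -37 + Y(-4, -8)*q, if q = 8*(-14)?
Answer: 859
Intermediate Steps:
Y(t, y) = (-8 + y)/(6 + t)
q = -112
-37 + Y(-4, -8)*q = -37 + ((-8 - 8)/(6 - 4))*(-112) = -37 + (-16/2)*(-112) = -37 + ((1/2)*(-16))*(-112) = -37 - 8*(-112) = -37 + 896 = 859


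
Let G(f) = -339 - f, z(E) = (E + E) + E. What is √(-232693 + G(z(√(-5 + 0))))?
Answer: √(-233032 - 3*I*√5) ≈ 0.007 - 482.73*I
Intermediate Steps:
z(E) = 3*E (z(E) = 2*E + E = 3*E)
√(-232693 + G(z(√(-5 + 0)))) = √(-232693 + (-339 - 3*√(-5 + 0))) = √(-232693 + (-339 - 3*√(-5))) = √(-232693 + (-339 - 3*I*√5)) = √(-233032 - 3*I*√5)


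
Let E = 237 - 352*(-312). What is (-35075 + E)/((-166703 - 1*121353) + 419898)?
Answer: 37493/65921 ≈ 0.56876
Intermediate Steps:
E = 110061 (E = 237 + 109824 = 110061)
(-35075 + E)/((-166703 - 1*121353) + 419898) = (-35075 + 110061)/((-166703 - 1*121353) + 419898) = 74986/((-166703 - 121353) + 419898) = 74986/(-288056 + 419898) = 74986/131842 = 74986*(1/131842) = 37493/65921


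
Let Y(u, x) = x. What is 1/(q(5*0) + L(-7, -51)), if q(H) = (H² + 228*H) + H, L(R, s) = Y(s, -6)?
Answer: -⅙ ≈ -0.16667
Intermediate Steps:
L(R, s) = -6
q(H) = H² + 229*H
1/(q(5*0) + L(-7, -51)) = 1/((5*0)*(229 + 5*0) - 6) = 1/(0*(229 + 0) - 6) = 1/(0*229 - 6) = 1/(0 - 6) = 1/(-6) = -⅙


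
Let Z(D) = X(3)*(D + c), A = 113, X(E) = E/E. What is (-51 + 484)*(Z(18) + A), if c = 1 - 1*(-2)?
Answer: 58022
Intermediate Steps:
X(E) = 1
c = 3 (c = 1 + 2 = 3)
Z(D) = 3 + D (Z(D) = 1*(D + 3) = 1*(3 + D) = 3 + D)
(-51 + 484)*(Z(18) + A) = (-51 + 484)*((3 + 18) + 113) = 433*(21 + 113) = 433*134 = 58022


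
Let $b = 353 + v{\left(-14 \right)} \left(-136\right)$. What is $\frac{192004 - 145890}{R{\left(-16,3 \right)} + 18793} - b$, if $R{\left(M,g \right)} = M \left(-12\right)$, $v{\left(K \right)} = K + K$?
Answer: $- \frac{78950471}{18985} \approx -4158.6$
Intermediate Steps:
$v{\left(K \right)} = 2 K$
$R{\left(M,g \right)} = - 12 M$
$b = 4161$ ($b = 353 + 2 \left(-14\right) \left(-136\right) = 353 - -3808 = 353 + 3808 = 4161$)
$\frac{192004 - 145890}{R{\left(-16,3 \right)} + 18793} - b = \frac{192004 - 145890}{\left(-12\right) \left(-16\right) + 18793} - 4161 = \frac{46114}{192 + 18793} - 4161 = \frac{46114}{18985} - 4161 = - \frac{78950471}{18985}$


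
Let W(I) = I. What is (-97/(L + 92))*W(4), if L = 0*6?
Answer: -97/23 ≈ -4.2174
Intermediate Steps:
L = 0
(-97/(L + 92))*W(4) = -97/(0 + 92)*4 = -97/92*4 = -97/23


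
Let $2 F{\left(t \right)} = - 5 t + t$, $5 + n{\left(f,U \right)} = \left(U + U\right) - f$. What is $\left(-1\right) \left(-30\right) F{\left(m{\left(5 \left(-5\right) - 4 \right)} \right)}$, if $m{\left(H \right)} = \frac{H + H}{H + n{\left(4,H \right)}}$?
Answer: $- \frac{145}{4} \approx -36.25$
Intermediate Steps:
$n{\left(f,U \right)} = -5 - f + 2 U$ ($n{\left(f,U \right)} = -5 + \left(\left(U + U\right) - f\right) = -5 + \left(2 U - f\right) = -5 + \left(- f + 2 U\right) = -5 - f + 2 U$)
$m{\left(H \right)} = \frac{2 H}{-9 + 3 H}$ ($m{\left(H \right)} = \frac{H + H}{H - \left(9 - 2 H\right)} = \frac{2 H}{H - \left(9 - 2 H\right)} = \frac{2 H}{H + \left(-9 + 2 H\right)} = \frac{2 H}{-9 + 3 H}$)
$F{\left(t \right)} = - 2 t$ ($F{\left(t \right)} = \frac{- 5 t + t}{2} = \frac{\left(-4\right) t}{2} = - 2 t$)
$\left(-1\right) \left(-30\right) F{\left(m{\left(5 \left(-5\right) - 4 \right)} \right)} = \left(-1\right) \left(-30\right) \left(- 2 \frac{2 \left(5 \left(-5\right) - 4\right)}{3 \left(-3 + \left(5 \left(-5\right) - 4\right)\right)}\right) = 30 \left(- 2 \frac{2 \left(-25 - 4\right)}{3 \left(-3 - 29\right)}\right) = 30 \left(- 2 \cdot \frac{2}{3} \left(-29\right) \frac{1}{-3 - 29}\right) = 30 \left(- 2 \cdot \frac{2}{3} \left(-29\right) \frac{1}{-32}\right) = 30 \left(- 2 \cdot \frac{2}{3} \left(-29\right) \left(- \frac{1}{32}\right)\right) = 30 \left(\left(-2\right) \frac{29}{48}\right) = 30 \left(- \frac{29}{24}\right) = - \frac{145}{4}$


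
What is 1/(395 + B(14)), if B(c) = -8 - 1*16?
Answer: 1/371 ≈ 0.0026954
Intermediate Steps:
B(c) = -24 (B(c) = -8 - 16 = -24)
1/(395 + B(14)) = 1/(395 - 24) = 1/371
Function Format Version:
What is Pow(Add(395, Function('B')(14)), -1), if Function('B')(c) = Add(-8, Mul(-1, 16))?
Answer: Rational(1, 371) ≈ 0.0026954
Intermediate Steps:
Function('B')(c) = -24 (Function('B')(c) = Add(-8, -16) = -24)
Pow(Add(395, Function('B')(14)), -1) = Pow(Add(395, -24), -1) = Pow(371, -1) = Rational(1, 371)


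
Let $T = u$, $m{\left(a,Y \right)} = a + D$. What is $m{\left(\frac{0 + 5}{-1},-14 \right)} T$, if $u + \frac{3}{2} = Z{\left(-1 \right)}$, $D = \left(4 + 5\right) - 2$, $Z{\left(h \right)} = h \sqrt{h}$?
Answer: $-3 - 2 i \approx -3.0 - 2.0 i$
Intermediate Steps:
$Z{\left(h \right)} = h^{\frac{3}{2}}$
$D = 7$ ($D = 9 - 2 = 7$)
$u = - \frac{3}{2} - i$ ($u = - \frac{3}{2} + \left(-1\right)^{\frac{3}{2}} = - \frac{3}{2} - i \approx -1.5 - 1.0 i$)
$m{\left(a,Y \right)} = 7 + a$ ($m{\left(a,Y \right)} = a + 7 = 7 + a$)
$T = - \frac{3}{2} - i \approx -1.5 - 1.0 i$
$m{\left(\frac{0 + 5}{-1},-14 \right)} T = \left(7 + \frac{0 + 5}{-1}\right) \left(- \frac{3}{2} - i\right) = \left(7 - 5\right) \left(- \frac{3}{2} - i\right) = 2 \left(- \frac{3}{2} - i\right) = -3 - 2 i$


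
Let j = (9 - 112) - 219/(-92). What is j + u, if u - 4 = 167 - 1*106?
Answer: -3277/92 ≈ -35.620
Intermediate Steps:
u = 65 (u = 4 + (167 - 1*106) = 4 + (167 - 106) = 4 + 61 = 65)
j = -9257/92 (j = -103 - 219*(-1)/92 = -103 - 1*(-219/92) = -103 + 219/92 = -9257/92 ≈ -100.62)
j + u = -9257/92 + 65 = -3277/92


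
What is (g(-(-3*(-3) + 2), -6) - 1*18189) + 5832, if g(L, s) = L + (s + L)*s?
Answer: -12266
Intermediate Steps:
g(L, s) = L + s*(L + s) (g(L, s) = L + (L + s)*s = L + s*(L + s))
(g(-(-3*(-3) + 2), -6) - 1*18189) + 5832 = ((-(-3*(-3) + 2) + (-6)² - (-3*(-3) + 2)*(-6)) - 1*18189) + 5832 = ((-(9 + 2) + 36 - (9 + 2)*(-6)) - 18189) + 5832 = ((-1*11 + 36 - 1*11*(-6)) - 18189) + 5832 = ((-11 + 36 - 11*(-6)) - 18189) + 5832 = ((-11 + 36 + 66) - 18189) + 5832 = (91 - 18189) + 5832 = -18098 + 5832 = -12266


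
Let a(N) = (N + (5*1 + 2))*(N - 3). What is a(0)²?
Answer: 441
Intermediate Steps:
a(N) = (-3 + N)*(7 + N) (a(N) = (N + (5 + 2))*(-3 + N) = (N + 7)*(-3 + N) = (7 + N)*(-3 + N) = (-3 + N)*(7 + N))
a(0)² = (-21 + 0² + 4*0)² = (-21 + 0 + 0)² = (-21)² = 441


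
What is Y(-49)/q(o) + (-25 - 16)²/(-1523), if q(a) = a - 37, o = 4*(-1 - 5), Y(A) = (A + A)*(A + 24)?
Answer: -3833891/92903 ≈ -41.268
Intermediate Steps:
Y(A) = 2*A*(24 + A) (Y(A) = (2*A)*(24 + A) = 2*A*(24 + A))
o = -24 (o = 4*(-6) = -24)
q(a) = -37 + a
Y(-49)/q(o) + (-25 - 16)²/(-1523) = (2*(-49)*(24 - 49))/(-37 - 24) + (-25 - 16)²/(-1523) = (2*(-49)*(-25))/(-61) + (-41)²*(-1/1523) = 2450*(-1/61) + 1681*(-1/1523) = -2450/61 - 1681/1523 = -3833891/92903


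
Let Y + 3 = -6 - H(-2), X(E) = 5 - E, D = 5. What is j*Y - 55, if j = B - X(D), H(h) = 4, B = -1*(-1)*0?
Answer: -55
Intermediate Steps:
B = 0 (B = 1*0 = 0)
j = 0 (j = 0 - (5 - 1*5) = 0 - (5 - 5) = 0 - 1*0 = 0 + 0 = 0)
Y = -13 (Y = -3 + (-6 - 1*4) = -3 + (-6 - 4) = -3 - 10 = -13)
j*Y - 55 = 0*(-13) - 55 = 0 - 55 = -55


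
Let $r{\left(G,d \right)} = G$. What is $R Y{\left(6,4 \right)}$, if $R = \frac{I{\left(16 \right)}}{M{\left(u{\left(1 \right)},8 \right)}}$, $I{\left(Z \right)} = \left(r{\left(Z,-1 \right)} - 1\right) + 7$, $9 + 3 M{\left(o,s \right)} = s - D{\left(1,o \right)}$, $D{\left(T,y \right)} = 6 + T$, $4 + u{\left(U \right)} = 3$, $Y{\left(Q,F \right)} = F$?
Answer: $-33$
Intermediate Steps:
$u{\left(U \right)} = -1$ ($u{\left(U \right)} = -4 + 3 = -1$)
$M{\left(o,s \right)} = - \frac{16}{3} + \frac{s}{3}$ ($M{\left(o,s \right)} = -3 + \frac{s - \left(6 + 1\right)}{3} = -3 + \frac{s - 7}{3} = -3 + \frac{-7 + s}{3} = -3 + \left(- \frac{7}{3} + \frac{s}{3}\right) = - \frac{16}{3} + \frac{s}{3}$)
$I{\left(Z \right)} = 6 + Z$ ($I{\left(Z \right)} = \left(Z - 1\right) + 7 = \left(-1 + Z\right) + 7 = 6 + Z$)
$R = - \frac{33}{4}$ ($R = \frac{6 + 16}{- \frac{16}{3} + \frac{1}{3} \cdot 8} = \frac{22}{- \frac{16}{3} + \frac{8}{3}} = \frac{22}{- \frac{8}{3}} = 22 \left(- \frac{3}{8}\right) = - \frac{33}{4} \approx -8.25$)
$R Y{\left(6,4 \right)} = \left(- \frac{33}{4}\right) 4 = -33$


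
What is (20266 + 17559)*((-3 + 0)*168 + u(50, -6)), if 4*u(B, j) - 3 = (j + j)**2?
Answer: -70694925/4 ≈ -1.7674e+7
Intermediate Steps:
u(B, j) = 3/4 + j**2 (u(B, j) = 3/4 + (j + j)**2/4 = 3/4 + (2*j)**2/4 = 3/4 + (4*j**2)/4 = 3/4 + j**2)
(20266 + 17559)*((-3 + 0)*168 + u(50, -6)) = (20266 + 17559)*((-3 + 0)*168 + (3/4 + (-6)**2)) = 37825*(-3*168 + (3/4 + 36)) = 37825*(-504 + 147/4) = 37825*(-1869/4) = -70694925/4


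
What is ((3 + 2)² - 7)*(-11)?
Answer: -198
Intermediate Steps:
((3 + 2)² - 7)*(-11) = (5² - 7)*(-11) = (25 - 7)*(-11) = 18*(-11) = -198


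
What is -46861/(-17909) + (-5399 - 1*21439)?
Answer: -480594881/17909 ≈ -26835.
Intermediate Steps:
-46861/(-17909) + (-5399 - 1*21439) = -46861*(-1/17909) + (-5399 - 21439) = 46861/17909 - 26838 = -480594881/17909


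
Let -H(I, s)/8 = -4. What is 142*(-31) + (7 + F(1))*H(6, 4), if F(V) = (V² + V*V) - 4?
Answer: -4242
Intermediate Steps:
H(I, s) = 32 (H(I, s) = -8*(-4) = 32)
F(V) = -4 + 2*V² (F(V) = (V² + V²) - 4 = 2*V² - 4 = -4 + 2*V²)
142*(-31) + (7 + F(1))*H(6, 4) = 142*(-31) + (7 + (-4 + 2*1²))*32 = -4402 + (7 + (-4 + 2*1))*32 = -4402 + (7 + (-4 + 2))*32 = -4402 + (7 - 2)*32 = -4402 + 5*32 = -4402 + 160 = -4242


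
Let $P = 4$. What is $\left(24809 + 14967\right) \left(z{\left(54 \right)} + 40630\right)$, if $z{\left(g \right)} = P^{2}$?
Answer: $1616735296$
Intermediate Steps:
$z{\left(g \right)} = 16$ ($z{\left(g \right)} = 4^{2} = 16$)
$\left(24809 + 14967\right) \left(z{\left(54 \right)} + 40630\right) = \left(24809 + 14967\right) \left(16 + 40630\right) = 39776 \cdot 40646 = 1616735296$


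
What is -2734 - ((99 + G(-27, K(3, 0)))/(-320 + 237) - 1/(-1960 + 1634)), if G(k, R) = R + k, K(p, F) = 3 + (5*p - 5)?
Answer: -73948945/27058 ≈ -2733.0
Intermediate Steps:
K(p, F) = -2 + 5*p (K(p, F) = 3 + (-5 + 5*p) = -2 + 5*p)
-2734 - ((99 + G(-27, K(3, 0)))/(-320 + 237) - 1/(-1960 + 1634)) = -2734 - ((99 + ((-2 + 5*3) - 27))/(-320 + 237) - 1/(-1960 + 1634)) = -2734 - ((99 + ((-2 + 15) - 27))/(-83) - 1/(-326)) = -2734 - ((99 + (13 - 27))*(-1/83) - 1*(-1/326)) = -2734 - ((99 - 14)*(-1/83) + 1/326) = -2734 - (85*(-1/83) + 1/326) = -2734 - (-85/83 + 1/326) = -2734 - 1*(-27627/27058) = -2734 + 27627/27058 = -73948945/27058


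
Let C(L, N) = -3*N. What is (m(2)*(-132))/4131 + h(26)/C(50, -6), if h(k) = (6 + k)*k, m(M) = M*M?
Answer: 63472/1377 ≈ 46.094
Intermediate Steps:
m(M) = M²
h(k) = k*(6 + k)
(m(2)*(-132))/4131 + h(26)/C(50, -6) = (2²*(-132))/4131 + (26*(6 + 26))/((-3*(-6))) = (4*(-132))*(1/4131) + (26*32)/18 = -528*1/4131 + 832*(1/18) = -176/1377 + 416/9 = 63472/1377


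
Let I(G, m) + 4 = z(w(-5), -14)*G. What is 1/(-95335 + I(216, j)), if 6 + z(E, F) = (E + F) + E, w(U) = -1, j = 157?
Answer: -1/100091 ≈ -9.9909e-6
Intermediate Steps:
z(E, F) = -6 + F + 2*E (z(E, F) = -6 + ((E + F) + E) = -6 + (F + 2*E) = -6 + F + 2*E)
I(G, m) = -4 - 22*G (I(G, m) = -4 + (-6 - 14 + 2*(-1))*G = -4 + (-6 - 14 - 2)*G = -4 - 22*G)
1/(-95335 + I(216, j)) = 1/(-95335 + (-4 - 22*216)) = 1/(-95335 + (-4 - 4752)) = 1/(-95335 - 4756) = 1/(-100091) = -1/100091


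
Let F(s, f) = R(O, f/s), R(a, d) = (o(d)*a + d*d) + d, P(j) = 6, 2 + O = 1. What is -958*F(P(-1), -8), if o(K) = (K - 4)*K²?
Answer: -256744/27 ≈ -9509.0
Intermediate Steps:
O = -1 (O = -2 + 1 = -1)
o(K) = K²*(-4 + K) (o(K) = (-4 + K)*K² = K²*(-4 + K))
R(a, d) = d + d² + a*d²*(-4 + d) (R(a, d) = ((d²*(-4 + d))*a + d*d) + d = (a*d²*(-4 + d) + d²) + d = (d² + a*d²*(-4 + d)) + d = d + d² + a*d²*(-4 + d))
F(s, f) = f*(1 + f/s - f*(-4 + f/s)/s)/s (F(s, f) = (f/s)*(1 + f/s - f/s*(-4 + f/s)) = (f/s)*(1 + f/s - f*(-4 + f/s)/s) = f*(1 + f/s - f*(-4 + f/s)/s)/s)
-958*F(P(-1), -8) = -(-7664)*(6² - 1*(-8)² + 5*(-8)*6)/6³ = -(-7664)*(36 - 1*64 - 240)/216 = -(-7664)*(36 - 64 - 240)/216 = -(-7664)*(-268)/216 = -958*268/27 = -256744/27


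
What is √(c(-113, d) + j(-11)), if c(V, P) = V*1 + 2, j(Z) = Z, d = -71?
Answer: I*√122 ≈ 11.045*I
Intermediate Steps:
c(V, P) = 2 + V (c(V, P) = V + 2 = 2 + V)
√(c(-113, d) + j(-11)) = √((2 - 113) - 11) = √(-111 - 11) = √(-122) = I*√122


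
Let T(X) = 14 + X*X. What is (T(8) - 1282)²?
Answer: 1449616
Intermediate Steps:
T(X) = 14 + X²
(T(8) - 1282)² = ((14 + 8²) - 1282)² = ((14 + 64) - 1282)² = (78 - 1282)² = (-1204)² = 1449616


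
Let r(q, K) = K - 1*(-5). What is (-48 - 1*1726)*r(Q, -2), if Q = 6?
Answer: -5322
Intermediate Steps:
r(q, K) = 5 + K (r(q, K) = K + 5 = 5 + K)
(-48 - 1*1726)*r(Q, -2) = (-48 - 1*1726)*(5 - 2) = (-48 - 1726)*3 = -1774*3 = -5322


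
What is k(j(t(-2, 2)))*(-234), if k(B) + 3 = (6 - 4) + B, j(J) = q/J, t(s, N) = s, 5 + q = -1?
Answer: -468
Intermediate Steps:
q = -6 (q = -5 - 1 = -6)
j(J) = -6/J
k(B) = -1 + B (k(B) = -3 + ((6 - 4) + B) = -3 + (2 + B) = -1 + B)
k(j(t(-2, 2)))*(-234) = (-1 - 6/(-2))*(-234) = (-1 - 6*(-½))*(-234) = (-1 + 3)*(-234) = 2*(-234) = -468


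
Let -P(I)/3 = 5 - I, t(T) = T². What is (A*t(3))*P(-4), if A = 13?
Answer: -3159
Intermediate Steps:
P(I) = -15 + 3*I (P(I) = -3*(5 - I) = -15 + 3*I)
(A*t(3))*P(-4) = (13*3²)*(-15 + 3*(-4)) = (13*9)*(-15 - 12) = 117*(-27) = -3159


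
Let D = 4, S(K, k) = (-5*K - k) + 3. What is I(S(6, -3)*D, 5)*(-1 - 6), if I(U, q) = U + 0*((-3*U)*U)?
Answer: 672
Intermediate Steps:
S(K, k) = 3 - k - 5*K (S(K, k) = (-k - 5*K) + 3 = 3 - k - 5*K)
I(U, q) = U (I(U, q) = U + 0*(-3*U**2) = U + 0 = U)
I(S(6, -3)*D, 5)*(-1 - 6) = ((3 - 1*(-3) - 5*6)*4)*(-1 - 6) = ((3 + 3 - 30)*4)*(-7) = -24*4*(-7) = -96*(-7) = 672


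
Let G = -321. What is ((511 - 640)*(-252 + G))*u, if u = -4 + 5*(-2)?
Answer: -1034838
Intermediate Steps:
u = -14 (u = -4 - 10 = -14)
((511 - 640)*(-252 + G))*u = ((511 - 640)*(-252 - 321))*(-14) = -129*(-573)*(-14) = 73917*(-14) = -1034838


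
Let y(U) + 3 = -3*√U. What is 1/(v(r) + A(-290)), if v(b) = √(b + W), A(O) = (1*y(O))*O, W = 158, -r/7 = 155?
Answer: -I/(-870*I + 3*√103 + 870*√290) ≈ 3.9338e-6 - 6.7128e-5*I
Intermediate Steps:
r = -1085 (r = -7*155 = -1085)
y(U) = -3 - 3*√U
A(O) = O*(-3 - 3*√O) (A(O) = (1*(-3 - 3*√O))*O = (-3 - 3*√O)*O = O*(-3 - 3*√O))
v(b) = √(158 + b) (v(b) = √(b + 158) = √(158 + b))
1/(v(r) + A(-290)) = 1/(√(158 - 1085) + (-3*(-290) - (-870)*I*√290)) = 1/(√(-927) + (870 - (-870)*I*√290)) = 1/(3*I*√103 + (870 + 870*I*√290)) = 1/(870 + 3*I*√103 + 870*I*√290)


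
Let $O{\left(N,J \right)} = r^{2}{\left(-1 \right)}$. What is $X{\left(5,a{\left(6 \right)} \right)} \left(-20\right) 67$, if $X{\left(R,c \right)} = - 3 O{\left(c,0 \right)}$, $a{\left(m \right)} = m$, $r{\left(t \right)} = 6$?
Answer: $144720$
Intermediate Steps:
$O{\left(N,J \right)} = 36$ ($O{\left(N,J \right)} = 6^{2} = 36$)
$X{\left(R,c \right)} = -108$ ($X{\left(R,c \right)} = \left(-3\right) 36 = -108$)
$X{\left(5,a{\left(6 \right)} \right)} \left(-20\right) 67 = \left(-108\right) \left(-20\right) 67 = 2160 \cdot 67 = 144720$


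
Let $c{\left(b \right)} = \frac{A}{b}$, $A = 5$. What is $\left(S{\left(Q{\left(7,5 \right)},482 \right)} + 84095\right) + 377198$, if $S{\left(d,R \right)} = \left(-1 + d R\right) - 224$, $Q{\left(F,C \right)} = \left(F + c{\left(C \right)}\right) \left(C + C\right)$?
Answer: $499628$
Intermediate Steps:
$c{\left(b \right)} = \frac{5}{b}$
$Q{\left(F,C \right)} = 2 C \left(F + \frac{5}{C}\right)$ ($Q{\left(F,C \right)} = \left(F + \frac{5}{C}\right) \left(C + C\right) = \left(F + \frac{5}{C}\right) 2 C = 2 C \left(F + \frac{5}{C}\right)$)
$S{\left(d,R \right)} = -225 + R d$ ($S{\left(d,R \right)} = \left(-1 + R d\right) - 224 = -225 + R d$)
$\left(S{\left(Q{\left(7,5 \right)},482 \right)} + 84095\right) + 377198 = \left(\left(-225 + 482 \left(10 + 2 \cdot 5 \cdot 7\right)\right) + 84095\right) + 377198 = \left(\left(-225 + 482 \left(10 + 70\right)\right) + 84095\right) + 377198 = \left(\left(-225 + 482 \cdot 80\right) + 84095\right) + 377198 = \left(\left(-225 + 38560\right) + 84095\right) + 377198 = \left(38335 + 84095\right) + 377198 = 122430 + 377198 = 499628$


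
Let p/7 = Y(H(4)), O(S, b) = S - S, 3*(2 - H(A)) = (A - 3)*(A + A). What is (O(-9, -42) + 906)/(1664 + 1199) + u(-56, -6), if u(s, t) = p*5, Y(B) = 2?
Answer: 201316/2863 ≈ 70.316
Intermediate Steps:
H(A) = 2 - 2*A*(-3 + A)/3 (H(A) = 2 - (A - 3)*(A + A)/3 = 2 - (-3 + A)*2*A/3 = 2 - 2*A*(-3 + A)/3)
O(S, b) = 0
p = 14 (p = 7*2 = 14)
u(s, t) = 70 (u(s, t) = 14*5 = 70)
(O(-9, -42) + 906)/(1664 + 1199) + u(-56, -6) = (0 + 906)/(1664 + 1199) + 70 = 906/2863 + 70 = 201316/2863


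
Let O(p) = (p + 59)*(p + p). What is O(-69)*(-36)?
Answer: -49680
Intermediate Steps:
O(p) = 2*p*(59 + p) (O(p) = (59 + p)*(2*p) = 2*p*(59 + p))
O(-69)*(-36) = (2*(-69)*(59 - 69))*(-36) = (2*(-69)*(-10))*(-36) = 1380*(-36) = -49680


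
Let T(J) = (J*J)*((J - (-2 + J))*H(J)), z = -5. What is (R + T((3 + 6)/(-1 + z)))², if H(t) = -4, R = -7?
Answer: 625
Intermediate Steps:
T(J) = -8*J² (T(J) = (J*J)*((J - (-2 + J))*(-4)) = J²*((J + (2 - J))*(-4)) = J²*(2*(-4)) = J²*(-8) = -8*J²)
(R + T((3 + 6)/(-1 + z)))² = (-7 - 8*(3 + 6)²/(-1 - 5)²)² = (-7 - 8*(9/(-6))²)² = (-7 - 8*(9*(-⅙))²)² = (-7 - 8*(-3/2)²)² = (-7 - 8*9/4)² = (-7 - 18)² = (-25)² = 625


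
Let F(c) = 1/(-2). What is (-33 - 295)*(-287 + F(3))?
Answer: 94300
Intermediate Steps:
F(c) = -½
(-33 - 295)*(-287 + F(3)) = (-33 - 295)*(-287 - ½) = -328*(-575/2) = 94300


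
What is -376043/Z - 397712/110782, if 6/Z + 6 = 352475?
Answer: -1048816716991919/47478 ≈ -2.2091e+10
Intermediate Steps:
Z = 6/352469 (Z = 6/(-6 + 352475) = 6/352469 ≈ 1.7023e-5)
-376043/Z - 397712/110782 = -376043/6/352469 - 397712/110782 = -376043*352469/6 - 397712*1/110782 = -132543500167/6 - 28408/7913 = -1048816716991919/47478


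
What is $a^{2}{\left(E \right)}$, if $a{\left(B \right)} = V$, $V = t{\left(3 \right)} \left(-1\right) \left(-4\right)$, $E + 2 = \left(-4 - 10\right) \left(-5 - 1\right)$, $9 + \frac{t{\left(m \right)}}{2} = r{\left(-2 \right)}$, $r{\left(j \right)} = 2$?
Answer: $3136$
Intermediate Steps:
$t{\left(m \right)} = -14$ ($t{\left(m \right)} = -18 + 2 \cdot 2 = -18 + 4 = -14$)
$E = 82$ ($E = -2 + \left(-4 - 10\right) \left(-5 - 1\right) = -2 - -84 = -2 + 84 = 82$)
$V = -56$ ($V = \left(-14\right) \left(-1\right) \left(-4\right) = 14 \left(-4\right) = -56$)
$a{\left(B \right)} = -56$
$a^{2}{\left(E \right)} = \left(-56\right)^{2} = 3136$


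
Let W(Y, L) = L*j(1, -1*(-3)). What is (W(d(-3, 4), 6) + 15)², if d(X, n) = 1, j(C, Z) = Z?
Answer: 1089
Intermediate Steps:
W(Y, L) = 3*L (W(Y, L) = L*(-1*(-3)) = L*3 = 3*L)
(W(d(-3, 4), 6) + 15)² = (3*6 + 15)² = (18 + 15)² = 33² = 1089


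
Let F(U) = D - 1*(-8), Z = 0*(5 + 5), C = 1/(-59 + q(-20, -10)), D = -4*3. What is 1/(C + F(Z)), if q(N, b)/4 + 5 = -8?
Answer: -111/445 ≈ -0.24944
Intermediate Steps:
D = -12
q(N, b) = -52 (q(N, b) = -20 + 4*(-8) = -20 - 32 = -52)
C = -1/111 (C = 1/(-59 - 52) = 1/(-111) = -1/111 ≈ -0.0090090)
Z = 0 (Z = 0*10 = 0)
F(U) = -4 (F(U) = -12 - 1*(-8) = -12 + 8 = -4)
1/(C + F(Z)) = 1/(-1/111 - 4) = 1/(-445/111) = -111/445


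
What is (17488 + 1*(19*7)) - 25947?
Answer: -8326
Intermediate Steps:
(17488 + 1*(19*7)) - 25947 = (17488 + 1*133) - 25947 = (17488 + 133) - 25947 = 17621 - 25947 = -8326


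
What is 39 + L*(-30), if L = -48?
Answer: 1479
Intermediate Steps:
39 + L*(-30) = 39 - 48*(-30) = 39 + 1440 = 1479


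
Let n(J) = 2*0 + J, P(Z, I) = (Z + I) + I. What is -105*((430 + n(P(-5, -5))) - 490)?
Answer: 7875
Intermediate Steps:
P(Z, I) = Z + 2*I (P(Z, I) = (I + Z) + I = Z + 2*I)
n(J) = J (n(J) = 0 + J = J)
-105*((430 + n(P(-5, -5))) - 490) = -105*((430 + (-5 + 2*(-5))) - 490) = -105*((430 + (-5 - 10)) - 490) = -105*((430 - 15) - 490) = -105*(415 - 490) = -105*(-75) = 7875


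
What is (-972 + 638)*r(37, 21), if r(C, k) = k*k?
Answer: -147294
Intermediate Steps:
r(C, k) = k**2
(-972 + 638)*r(37, 21) = (-972 + 638)*21**2 = -334*441 = -147294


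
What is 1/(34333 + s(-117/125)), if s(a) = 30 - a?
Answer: 125/4295492 ≈ 2.9100e-5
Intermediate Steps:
1/(34333 + s(-117/125)) = 1/(34333 + (30 - (-117)/125)) = 1/(34333 + (30 - 1*(-117/125))) = 1/(34333 + (30 + 117/125)) = 1/(34333 + 3867/125) = 1/(4295492/125) = 125/4295492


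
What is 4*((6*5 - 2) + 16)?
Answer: 176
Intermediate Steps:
4*((6*5 - 2) + 16) = 4*((30 - 2) + 16) = 4*(28 + 16) = 4*44 = 176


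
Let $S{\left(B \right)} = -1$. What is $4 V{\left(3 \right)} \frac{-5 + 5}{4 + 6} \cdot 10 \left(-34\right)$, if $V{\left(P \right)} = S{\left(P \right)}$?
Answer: $0$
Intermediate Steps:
$V{\left(P \right)} = -1$
$4 V{\left(3 \right)} \frac{-5 + 5}{4 + 6} \cdot 10 \left(-34\right) = 4 \left(-1\right) \frac{-5 + 5}{4 + 6} \cdot 10 \left(-34\right) = - 4 \cdot \frac{0}{10} \cdot 10 \left(-34\right) = - 4 \cdot 0 \cdot \frac{1}{10} \cdot 10 \left(-34\right) = \left(-4\right) 0 \cdot 10 \left(-34\right) = 0 \cdot 10 \left(-34\right) = 0 \left(-34\right) = 0$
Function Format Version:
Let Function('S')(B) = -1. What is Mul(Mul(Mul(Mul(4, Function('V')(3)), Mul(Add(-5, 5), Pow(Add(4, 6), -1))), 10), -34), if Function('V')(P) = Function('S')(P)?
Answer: 0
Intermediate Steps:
Function('V')(P) = -1
Mul(Mul(Mul(Mul(4, Function('V')(3)), Mul(Add(-5, 5), Pow(Add(4, 6), -1))), 10), -34) = Mul(Mul(Mul(Mul(4, -1), Mul(Add(-5, 5), Pow(Add(4, 6), -1))), 10), -34) = Mul(Mul(Mul(-4, Mul(0, Pow(10, -1))), 10), -34) = Mul(Mul(Mul(-4, Mul(0, Rational(1, 10))), 10), -34) = Mul(Mul(Mul(-4, 0), 10), -34) = Mul(Mul(0, 10), -34) = Mul(0, -34) = 0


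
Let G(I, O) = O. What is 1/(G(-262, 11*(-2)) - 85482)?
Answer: -1/85504 ≈ -1.1695e-5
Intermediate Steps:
1/(G(-262, 11*(-2)) - 85482) = 1/(11*(-2) - 85482) = 1/(-22 - 85482) = 1/(-85504) = -1/85504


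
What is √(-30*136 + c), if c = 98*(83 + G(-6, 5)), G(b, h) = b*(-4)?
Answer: √6406 ≈ 80.037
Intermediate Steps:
G(b, h) = -4*b
c = 10486 (c = 98*(83 - 4*(-6)) = 98*(83 + 24) = 98*107 = 10486)
√(-30*136 + c) = √(-30*136 + 10486) = √(-4080 + 10486) = √6406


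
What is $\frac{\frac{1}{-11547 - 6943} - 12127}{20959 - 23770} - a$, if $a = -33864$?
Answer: $\frac{1760318835191}{51975390} \approx 33868.0$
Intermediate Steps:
$\frac{\frac{1}{-11547 - 6943} - 12127}{20959 - 23770} - a = \frac{\frac{1}{-11547 - 6943} - 12127}{20959 - 23770} - -33864 = \frac{\frac{1}{-18490} - 12127}{-2811} + 33864 = \left(- \frac{1}{18490} - 12127\right) \left(- \frac{1}{2811}\right) + 33864 = \left(- \frac{224228231}{18490}\right) \left(- \frac{1}{2811}\right) + 33864 = \frac{224228231}{51975390} + 33864 = \frac{1760318835191}{51975390}$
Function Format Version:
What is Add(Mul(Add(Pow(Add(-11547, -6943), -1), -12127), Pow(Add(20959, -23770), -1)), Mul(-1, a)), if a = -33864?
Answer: Rational(1760318835191, 51975390) ≈ 33868.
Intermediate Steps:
Add(Mul(Add(Pow(Add(-11547, -6943), -1), -12127), Pow(Add(20959, -23770), -1)), Mul(-1, a)) = Add(Mul(Add(Pow(Add(-11547, -6943), -1), -12127), Pow(Add(20959, -23770), -1)), Mul(-1, -33864)) = Add(Mul(Add(Pow(-18490, -1), -12127), Pow(-2811, -1)), 33864) = Add(Mul(Add(Rational(-1, 18490), -12127), Rational(-1, 2811)), 33864) = Add(Mul(Rational(-224228231, 18490), Rational(-1, 2811)), 33864) = Add(Rational(224228231, 51975390), 33864) = Rational(1760318835191, 51975390)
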